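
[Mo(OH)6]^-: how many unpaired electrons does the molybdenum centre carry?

Each hydroxide is −1; balancing the −1 overall charge requires Mo(V).
Mo sits in group 6, so the d-electron count is 6 − 5 = 1.
In an octahedral field the d¹ configuration is t₂g¹e_g⁰ (only one arrangement possible), giving 1 unpaired electron.

1 unpaired electron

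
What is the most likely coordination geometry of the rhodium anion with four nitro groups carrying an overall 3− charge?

square planar

Each nitro (N-bound nitrite) is −1; balancing the −3 overall charge requires Rh(I).
Group 9 minus oxidation state 1 gives a d⁸ configuration.
With 4 monodentate ligands the coordination number is 4.
A 4d d⁸ ion has a large crystal-field splitting; square planar leaves the high-energy d_{x²−y²} orbital empty and maximises CFSE.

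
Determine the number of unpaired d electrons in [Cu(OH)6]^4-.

1 unpaired electron

Summing ligand charges against the −4 overall charge gives an oxidation state of +2 for copper.
Copper is a group-11 element; Cu(II) is therefore d⁹.
In an octahedral field the d⁹ configuration is t₂g⁶e_g³ (only one arrangement possible), giving 1 unpaired electron.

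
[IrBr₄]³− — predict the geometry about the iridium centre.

square planar

Summing ligand charges against the −3 overall charge gives an oxidation state of +1 for iridium.
Group 9 minus oxidation state 1 gives a d⁸ configuration.
Coordination number: 4.
A 5d d⁸ ion has a large crystal-field splitting; square planar leaves the high-energy d_{x²−y²} orbital empty and maximises CFSE.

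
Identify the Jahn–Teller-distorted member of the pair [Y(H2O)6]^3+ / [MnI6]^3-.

[Y(H2O)6]^3+: Summing ligand charges against the +3 overall charge gives an oxidation state of +3 for yttrium. Y sits in group 3, so the d-electron count is 3 − 3 = 0. The d⁰ configuration leaves the e_g set evenly filled (or empty) — no strong Jahn–Teller driving force.
[MnI6]^3-: Each iodide is −1; balancing the −3 overall charge requires Mn(III). Mn sits in group 7, so the d-electron count is 7 − 3 = 4. Iodide is a weak-field ligand for a first-row metal, so the complex is high-spin. The t₂g³e_g¹ (high-spin) configuration has an unevenly filled e_g set; the Jahn–Teller theorem predicts a tetragonal distortion (typically axial elongation) to lift the degeneracy.

[MnI6]^3-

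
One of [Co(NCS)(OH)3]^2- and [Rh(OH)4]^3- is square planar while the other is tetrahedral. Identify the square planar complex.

For [Co(NCS)(OH)3]^2-: Ligand charges: each isothiocyanate is −1; each hydroxide is −1. With an overall charge of −2 the cobalt centre must be in the +2 oxidation state. Co sits in group 9, so the d-electron count is 9 − 2 = 7. For a high-spin 3d d⁷ ion with weak-field ligands the small Δₜ gives little square-planar CFSE advantage, so four ligands adopt the sterically favoured tetrahedral geometry. → tetrahedral.
For [Rh(OH)4]^3-: Ligand charges: each hydroxide is −1. With an overall charge of −3 the rhodium centre must be in the +1 oxidation state. Group 9 minus oxidation state 1 gives a d⁸ configuration. A 4d d⁸ ion has a large crystal-field splitting; square planar leaves the high-energy d_{x²−y²} orbital empty and maximises CFSE. → square planar.

[Rh(OH)4]^3-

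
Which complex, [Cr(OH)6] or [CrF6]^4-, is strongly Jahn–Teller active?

[CrF6]^4-

[Cr(OH)6]: Each hydroxide is −1; balancing the 0 overall charge requires Cr(VI). Group 6 minus oxidation state 6 gives a d⁰ configuration. The d⁰ configuration leaves the e_g set evenly filled (or empty) — no strong Jahn–Teller driving force.
[CrF6]^4-: Each fluoride is −1; balancing the −4 overall charge requires Cr(II). Chromium is a group-6 element; Cr(II) is therefore d⁴. Fluoride is a weak-field ligand for a first-row metal, so the complex is high-spin. The t₂g³e_g¹ (high-spin) configuration has an unevenly filled e_g set; the Jahn–Teller theorem predicts a tetragonal distortion (typically axial elongation) to lift the degeneracy.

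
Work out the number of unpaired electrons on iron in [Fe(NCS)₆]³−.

Each isothiocyanate is −1; balancing the −3 overall charge requires Fe(III).
Group 8 minus oxidation state 3 gives a d⁵ configuration.
The spin state decides the count: Isothiocyanate is a weak-field ligand for a first-row metal, so the complex is high-spin.
An octahedral high-spin d⁵ ion is t₂g³e_g², giving 5 unpaired electrons.

5 unpaired electrons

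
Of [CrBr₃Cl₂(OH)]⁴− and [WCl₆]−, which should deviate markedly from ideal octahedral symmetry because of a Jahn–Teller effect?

[CrBr₃Cl₂(OH)]⁴−: Summing ligand charges against the −4 overall charge gives an oxidation state of +2 for chromium. Group 6 minus oxidation state 2 gives a d⁴ configuration. Bromide, chloride, and hydroxide are weak-field ligands for a first-row metal, so the complex is high-spin. The t₂g³e_g¹ (high-spin) configuration has an unevenly filled e_g set; the Jahn–Teller theorem predicts a tetragonal distortion (typically axial elongation) to lift the degeneracy.
[WCl₆]−: Each chloride is −1; balancing the −1 overall charge requires W(V). W sits in group 6, so the d-electron count is 6 − 5 = 1. The d¹ configuration leaves the e_g set evenly filled (or empty) — no strong Jahn–Teller driving force.

[CrBr₃Cl₂(OH)]⁴−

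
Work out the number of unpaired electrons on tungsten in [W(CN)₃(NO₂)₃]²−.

2

Summing ligand charges against the −2 overall charge gives an oxidation state of +4 for tungsten.
W sits in group 6, so the d-electron count is 6 − 4 = 2.
In an octahedral field the d² configuration is t₂g²e_g⁰ (only one arrangement possible), giving 2 unpaired electrons.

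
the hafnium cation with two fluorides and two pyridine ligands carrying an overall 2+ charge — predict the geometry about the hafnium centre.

Summing ligand charges against the +2 overall charge gives an oxidation state of +4 for hafnium.
Hf sits in group 4, so the d-electron count is 4 − 4 = 0.
Coordination number: 4.
A d⁰ ion has no crystal-field stabilisation preference between square planar and tetrahedral, so four ligands adopt the sterically favoured tetrahedral geometry.

tetrahedral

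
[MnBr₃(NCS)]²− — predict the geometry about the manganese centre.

tetrahedral

Summing ligand charges against the −2 overall charge gives an oxidation state of +2 for manganese.
Group 7 minus oxidation state 2 gives a d⁵ configuration.
Coordination number: 4.
Bromide and isothiocyanate are weak-field ligands.
A high-spin d⁵ ion has zero CFSE in either geometry, so four ligands adopt the sterically favoured tetrahedral geometry.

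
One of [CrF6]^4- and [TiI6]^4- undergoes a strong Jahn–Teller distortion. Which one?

[CrF6]^4-

[CrF6]^4-: Each fluoride is −1; balancing the −4 overall charge requires Cr(II). Group 6 minus oxidation state 2 gives a d⁴ configuration. Fluoride is a weak-field ligand for a first-row metal, so the complex is high-spin. The t₂g³e_g¹ (high-spin) configuration has an unevenly filled e_g set; the Jahn–Teller theorem predicts a tetragonal distortion (typically axial elongation) to lift the degeneracy.
[TiI6]^4-: Each iodide is −1; balancing the −4 overall charge requires Ti(II). Ti sits in group 4, so the d-electron count is 4 − 2 = 2. The d² configuration leaves the e_g set evenly filled (or empty) — no strong Jahn–Teller driving force.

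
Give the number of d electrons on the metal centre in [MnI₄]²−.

Each iodide is −1; balancing the −2 overall charge requires Mn(II).
Manganese is a group-7 element; Mn(II) is therefore d⁵.

d5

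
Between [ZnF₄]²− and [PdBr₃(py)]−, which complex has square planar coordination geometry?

For [ZnF₄]²−: Summing ligand charges against the −2 overall charge gives an oxidation state of +2 for zinc. Group 12 minus oxidation state 2 gives a d¹⁰ configuration. A d¹⁰ ion has no crystal-field stabilisation preference between square planar and tetrahedral, so four ligands adopt the sterically favoured tetrahedral geometry. → tetrahedral.
For [PdBr₃(py)]−: Each bromide is −1; pyridine is neutral; balancing the −1 overall charge requires Pd(II). Pd sits in group 10, so the d-electron count is 10 − 2 = 8. A 4d d⁸ ion has a large crystal-field splitting; square planar leaves the high-energy d_{x²−y²} orbital empty and maximises CFSE. → square planar.

[PdBr₃(py)]−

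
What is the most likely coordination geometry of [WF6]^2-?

Each fluoride is −1; balancing the −2 overall charge requires W(IV).
Tungsten is a group-6 element; W(IV) is therefore d².
Coordination number: 6.
Six donors around a single metal centre give an octahedral coordination sphere.

octahedral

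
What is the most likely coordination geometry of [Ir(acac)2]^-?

Each acetylacetonate is −1; balancing the −1 overall charge requires Ir(I).
Iridium is a group-9 element; Ir(I) is therefore d⁸.
Counting donor atoms: 2×acetylacetonate (bidentate) → 4 donors. Coordination number = 4.
A 5d d⁸ ion has a large crystal-field splitting; square planar leaves the high-energy d_{x²−y²} orbital empty and maximises CFSE.

square planar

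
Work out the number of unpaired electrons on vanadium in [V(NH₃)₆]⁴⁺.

1

Ammonia is neutral; balancing the +4 overall charge requires V(IV).
Vanadium is a group-5 element; V(IV) is therefore d¹.
In an octahedral field the d¹ configuration is t₂g¹e_g⁰ (only one arrangement possible), giving 1 unpaired electron.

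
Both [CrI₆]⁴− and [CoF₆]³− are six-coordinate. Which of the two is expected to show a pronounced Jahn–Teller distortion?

[CrI₆]⁴−

[CrI₆]⁴−: Summing ligand charges against the −4 overall charge gives an oxidation state of +2 for chromium. Cr sits in group 6, so the d-electron count is 6 − 2 = 4. Iodide is a weak-field ligand for a first-row metal, so the complex is high-spin. The t₂g³e_g¹ (high-spin) configuration has an unevenly filled e_g set; the Jahn–Teller theorem predicts a tetragonal distortion (typically axial elongation) to lift the degeneracy.
[CoF₆]³−: Each fluoride is −1; balancing the −3 overall charge requires Co(III). Group 9 minus oxidation state 3 gives a d⁶ configuration. Fluoride is the one ligand weak enough to leave Co(III) high-spin — [CoF₆]³⁻ is the classic exception. The d⁶ configuration leaves the e_g set evenly filled (or empty) — no strong Jahn–Teller driving force.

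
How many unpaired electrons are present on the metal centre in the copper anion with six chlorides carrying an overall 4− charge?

1

Summing ligand charges against the −4 overall charge gives an oxidation state of +2 for copper.
Group 11 minus oxidation state 2 gives a d⁹ configuration.
In an octahedral field the d⁹ configuration is t₂g⁶e_g³ (only one arrangement possible), giving 1 unpaired electron.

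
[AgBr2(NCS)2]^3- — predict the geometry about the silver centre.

tetrahedral

Ligand charges: each bromide is −1; each isothiocyanate is −1. With an overall charge of −3 the silver centre must be in the +1 oxidation state.
Silver is a group-11 element; Ag(I) is therefore d¹⁰.
With 4 monodentate ligands the coordination number is 4.
A d¹⁰ ion has no crystal-field stabilisation preference between square planar and tetrahedral, so four ligands adopt the sterically favoured tetrahedral geometry.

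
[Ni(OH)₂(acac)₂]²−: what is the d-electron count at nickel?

Summing ligand charges against the −2 overall charge gives an oxidation state of +2 for nickel.
Nickel is a group-10 element; Ni(II) is therefore d⁸.

d⁸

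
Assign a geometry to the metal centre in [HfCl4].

tetrahedral

Ligand charges: each chloride is −1. With an overall charge of 0 the hafnium centre must be in the +4 oxidation state.
Hafnium is a group-4 element; Hf(IV) is therefore d⁰.
Coordination number: 4.
A d⁰ ion has no crystal-field stabilisation preference between square planar and tetrahedral, so four ligands adopt the sterically favoured tetrahedral geometry.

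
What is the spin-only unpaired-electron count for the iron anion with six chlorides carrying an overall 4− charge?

4

Ligand charges: each chloride is −1. With an overall charge of −4 the iron centre must be in the +2 oxidation state.
Group 8 minus oxidation state 2 gives a d⁶ configuration.
The spin state decides the count: Chloride is a weak-field ligand for a first-row metal, so the complex is high-spin.
An octahedral high-spin d⁶ ion is t₂g⁴e_g², giving 4 unpaired electrons.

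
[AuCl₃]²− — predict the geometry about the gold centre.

trigonal planar

Each chloride is −1; balancing the −2 overall charge requires Au(I).
Au sits in group 11, so the d-electron count is 11 − 1 = 10.
Coordination number: 3.
Three ligands around a d¹⁰ centre minimise repulsion in a trigonal-planar arrangement.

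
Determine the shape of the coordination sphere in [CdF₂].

linear

Each fluoride is −1; balancing the 0 overall charge requires Cd(II).
Group 12 minus oxidation state 2 gives a d¹⁰ configuration.
Coordination number: 2.
A d¹⁰ ion with only two ligands adopts a linear arrangement (sp hybridisation; no CFSE preference).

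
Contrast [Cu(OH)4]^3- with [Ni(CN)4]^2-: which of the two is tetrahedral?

[Cu(OH)4]^3-

For [Cu(OH)4]^3-: Summing ligand charges against the −3 overall charge gives an oxidation state of +1 for copper. Cu sits in group 11, so the d-electron count is 11 − 1 = 10. A d¹⁰ ion has no crystal-field stabilisation preference between square planar and tetrahedral, so four ligands adopt the sterically favoured tetrahedral geometry. → tetrahedral.
For [Ni(CN)4]^2-: Summing ligand charges against the −2 overall charge gives an oxidation state of +2 for nickel. Nickel is a group-10 element; Ni(II) is therefore d⁸. Cyanide is a strong-field ligand (high in the spectrochemical series). A 3d d⁸ ion with strong-field ligands gains enough CFSE to favour square planar over tetrahedral. → square planar.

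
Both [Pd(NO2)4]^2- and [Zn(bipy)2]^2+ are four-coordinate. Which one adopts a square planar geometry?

[Pd(NO2)4]^2-

For [Pd(NO2)4]^2-: Each nitro (N-bound nitrite) is −1; balancing the −2 overall charge requires Pd(II). Pd sits in group 10, so the d-electron count is 10 − 2 = 8. A 4d d⁸ ion has a large crystal-field splitting; square planar leaves the high-energy d_{x²−y²} orbital empty and maximises CFSE. → square planar.
For [Zn(bipy)2]^2+: Ligand charges: 2,2′-bipyridine is neutral. With an overall charge of +2 the zinc centre must be in the +2 oxidation state. Group 12 minus oxidation state 2 gives a d¹⁰ configuration. A d¹⁰ ion has no crystal-field stabilisation preference between square planar and tetrahedral, so four ligands adopt the sterically favoured tetrahedral geometry. → tetrahedral.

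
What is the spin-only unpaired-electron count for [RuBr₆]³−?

Summing ligand charges against the −3 overall charge gives an oxidation state of +3 for ruthenium.
Group 8 minus oxidation state 3 gives a d⁵ configuration.
The spin state decides the count: a 4d ion has a large Δₒ and is invariably low-spin.
An octahedral low-spin d⁵ ion is t₂g⁵e_g⁰, giving 1 unpaired electron.

1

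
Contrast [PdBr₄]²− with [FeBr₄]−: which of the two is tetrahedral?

[FeBr₄]−

For [PdBr₄]²−: Ligand charges: each bromide is −1. With an overall charge of −2 the palladium centre must be in the +2 oxidation state. Palladium is a group-10 element; Pd(II) is therefore d⁸. A 4d d⁸ ion has a large crystal-field splitting; square planar leaves the high-energy d_{x²−y²} orbital empty and maximises CFSE. → square planar.
For [FeBr₄]−: Summing ligand charges against the −1 overall charge gives an oxidation state of +3 for iron. Iron is a group-8 element; Fe(III) is therefore d⁵. A high-spin d⁵ ion has zero CFSE in either geometry, so four ligands adopt the sterically favoured tetrahedral geometry. → tetrahedral.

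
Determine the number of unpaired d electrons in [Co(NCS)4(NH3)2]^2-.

3

Summing ligand charges against the −2 overall charge gives an oxidation state of +2 for cobalt.
Group 9 minus oxidation state 2 gives a d⁷ configuration.
The spin state decides the count: Isothiocyanate is a weak-field ligand for a first-row metal, so the complex is high-spin.
An octahedral high-spin d⁷ ion is t₂g⁵e_g², giving 3 unpaired electrons.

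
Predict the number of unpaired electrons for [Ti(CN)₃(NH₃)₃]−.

Ligand charges: each cyanide is −1; ammonia is neutral. With an overall charge of −1 the titanium centre must be in the +2 oxidation state.
Group 4 minus oxidation state 2 gives a d² configuration.
In an octahedral field the d² configuration is t₂g²e_g⁰ (only one arrangement possible), giving 2 unpaired electrons.

2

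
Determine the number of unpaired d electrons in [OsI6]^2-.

2

Ligand charges: each iodide is −1. With an overall charge of −2 the osmium centre must be in the +4 oxidation state.
Os sits in group 8, so the d-electron count is 8 − 4 = 4.
The spin state decides the count: a 5d ion has a large Δₒ and is invariably low-spin.
An octahedral low-spin d⁴ ion is t₂g⁴e_g⁰, giving 2 unpaired electrons.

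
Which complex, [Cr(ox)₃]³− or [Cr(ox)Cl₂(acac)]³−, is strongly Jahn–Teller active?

[Cr(ox)Cl₂(acac)]³−

[Cr(ox)₃]³−: Ligand charges: each oxalate is −2. With an overall charge of −3 the chromium centre must be in the +3 oxidation state. Group 6 minus oxidation state 3 gives a d³ configuration. The d³ configuration leaves the e_g set evenly filled (or empty) — no strong Jahn–Teller driving force.
[Cr(ox)Cl₂(acac)]³−: Ligand charges: each oxalate is −2; each chloride is −1; each acetylacetonate is −1. With an overall charge of −3 the chromium centre must be in the +2 oxidation state. Cr sits in group 6, so the d-electron count is 6 − 2 = 4. Acetylacetonate, chloride, and oxalate are weak-field ligands for a first-row metal, so the complex is high-spin. The t₂g³e_g¹ (high-spin) configuration has an unevenly filled e_g set; the Jahn–Teller theorem predicts a tetragonal distortion (typically axial elongation) to lift the degeneracy.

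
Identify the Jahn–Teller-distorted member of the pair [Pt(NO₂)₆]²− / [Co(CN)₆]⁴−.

[Pt(NO₂)₆]²−: Ligand charges: each nitro (N-bound nitrite) is −1. With an overall charge of −2 the platinum centre must be in the +4 oxidation state. Platinum is a group-10 element; Pt(IV) is therefore d⁶. A 5d ion has a large Δₒ and is invariably low-spin. The d⁶ configuration leaves the e_g set evenly filled (or empty) — no strong Jahn–Teller driving force.
[Co(CN)₆]⁴−: Each cyanide is −1; balancing the −4 overall charge requires Co(II). Group 9 minus oxidation state 2 gives a d⁷ configuration. Cyanide is a strong-field ligand (high in the spectrochemical series) for a first-row metal, so the complex is low-spin. The t₂g⁶e_g¹ (low-spin) configuration has an unevenly filled e_g set; the Jahn–Teller theorem predicts a tetragonal distortion (typically axial elongation) to lift the degeneracy.

[Co(CN)₆]⁴−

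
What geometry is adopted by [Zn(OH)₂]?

linear

Ligand charges: each hydroxide is −1. With an overall charge of 0 the zinc centre must be in the +2 oxidation state.
Zinc is a group-12 element; Zn(II) is therefore d¹⁰.
Coordination number: 2.
A d¹⁰ ion with only two ligands adopts a linear arrangement (sp hybridisation; no CFSE preference).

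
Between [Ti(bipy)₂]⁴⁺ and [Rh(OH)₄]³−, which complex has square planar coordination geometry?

For [Ti(bipy)₂]⁴⁺: 2,2′-bipyridine is neutral; balancing the +4 overall charge requires Ti(IV). Group 4 minus oxidation state 4 gives a d⁰ configuration. A d⁰ ion has no crystal-field stabilisation preference between square planar and tetrahedral, so four ligands adopt the sterically favoured tetrahedral geometry. → tetrahedral.
For [Rh(OH)₄]³−: Summing ligand charges against the −3 overall charge gives an oxidation state of +1 for rhodium. Rhodium is a group-9 element; Rh(I) is therefore d⁸. A 4d d⁸ ion has a large crystal-field splitting; square planar leaves the high-energy d_{x²−y²} orbital empty and maximises CFSE. → square planar.

[Rh(OH)₄]³−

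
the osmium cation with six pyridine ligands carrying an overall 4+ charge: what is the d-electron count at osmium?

Ligand charges: pyridine is neutral. With an overall charge of +4 the osmium centre must be in the +4 oxidation state.
Osmium is a group-8 element; Os(IV) is therefore d⁴.

d4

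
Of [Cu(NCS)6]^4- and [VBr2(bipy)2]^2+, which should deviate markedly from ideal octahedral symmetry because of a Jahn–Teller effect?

[Cu(NCS)6]^4-: Each isothiocyanate is −1; balancing the −4 overall charge requires Cu(II). Cu sits in group 11, so the d-electron count is 11 − 2 = 9. The t₂g⁶e_g³ configuration has an unevenly filled e_g set; the Jahn–Teller theorem predicts a tetragonal distortion (typically axial elongation) to lift the degeneracy.
[VBr2(bipy)2]^2+: Ligand charges: each bromide is −1; 2,2′-bipyridine is neutral. With an overall charge of +2 the vanadium centre must be in the +4 oxidation state. V sits in group 5, so the d-electron count is 5 − 4 = 1. The d¹ configuration leaves the e_g set evenly filled (or empty) — no strong Jahn–Teller driving force.

[Cu(NCS)6]^4-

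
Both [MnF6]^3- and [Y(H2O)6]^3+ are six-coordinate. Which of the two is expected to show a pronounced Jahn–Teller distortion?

[MnF6]^3-

[MnF6]^3-: Each fluoride is −1; balancing the −3 overall charge requires Mn(III). Mn sits in group 7, so the d-electron count is 7 − 3 = 4. Fluoride is a weak-field ligand for a first-row metal, so the complex is high-spin. The t₂g³e_g¹ (high-spin) configuration has an unevenly filled e_g set; the Jahn–Teller theorem predicts a tetragonal distortion (typically axial elongation) to lift the degeneracy.
[Y(H2O)6]^3+: Ligand charges: water is neutral. With an overall charge of +3 the yttrium centre must be in the +3 oxidation state. Y sits in group 3, so the d-electron count is 3 − 3 = 0. The d⁰ configuration leaves the e_g set evenly filled (or empty) — no strong Jahn–Teller driving force.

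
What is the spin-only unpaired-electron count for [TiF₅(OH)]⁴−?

Each fluoride is −1; each hydroxide is −1; balancing the −4 overall charge requires Ti(II).
Group 4 minus oxidation state 2 gives a d² configuration.
In an octahedral field the d² configuration is t₂g²e_g⁰ (only one arrangement possible), giving 2 unpaired electrons.

2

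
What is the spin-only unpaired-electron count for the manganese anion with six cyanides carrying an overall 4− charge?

1

Each cyanide is −1; balancing the −4 overall charge requires Mn(II).
Manganese is a group-7 element; Mn(II) is therefore d⁵.
The spin state decides the count: Cyanide is a strong-field ligand (high in the spectrochemical series) for a first-row metal, so the complex is low-spin.
An octahedral low-spin d⁵ ion is t₂g⁵e_g⁰, giving 1 unpaired electron.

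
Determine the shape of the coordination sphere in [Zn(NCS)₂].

Each isothiocyanate is −1; balancing the 0 overall charge requires Zn(II).
Zinc is a group-12 element; Zn(II) is therefore d¹⁰.
With 2 monodentate ligands the coordination number is 2.
A d¹⁰ ion with only two ligands adopts a linear arrangement (sp hybridisation; no CFSE preference).

linear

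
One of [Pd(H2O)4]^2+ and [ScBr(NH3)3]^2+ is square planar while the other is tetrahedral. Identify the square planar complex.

[Pd(H2O)4]^2+

For [Pd(H2O)4]^2+: Water is neutral; balancing the +2 overall charge requires Pd(II). Group 10 minus oxidation state 2 gives a d⁸ configuration. A 4d d⁸ ion has a large crystal-field splitting; square planar leaves the high-energy d_{x²−y²} orbital empty and maximises CFSE. → square planar.
For [ScBr(NH3)3]^2+: Summing ligand charges against the +2 overall charge gives an oxidation state of +3 for scandium. Group 3 minus oxidation state 3 gives a d⁰ configuration. A d⁰ ion has no crystal-field stabilisation preference between square planar and tetrahedral, so four ligands adopt the sterically favoured tetrahedral geometry. → tetrahedral.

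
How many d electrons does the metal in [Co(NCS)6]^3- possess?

d⁶

Summing ligand charges against the −3 overall charge gives an oxidation state of +3 for cobalt.
Cobalt is a group-9 element; Co(III) is therefore d⁶.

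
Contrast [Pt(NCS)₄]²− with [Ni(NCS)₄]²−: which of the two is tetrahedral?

For [Pt(NCS)₄]²−: Ligand charges: each isothiocyanate is −1. With an overall charge of −2 the platinum centre must be in the +2 oxidation state. Platinum is a group-10 element; Pt(II) is therefore d⁸. A 5d d⁸ ion has a large crystal-field splitting; square planar leaves the high-energy d_{x²−y²} orbital empty and maximises CFSE. → square planar.
For [Ni(NCS)₄]²−: Summing ligand charges against the −2 overall charge gives an oxidation state of +2 for nickel. Group 10 minus oxidation state 2 gives a d⁸ configuration. Isothiocyanate is a weak-field ligand. With weak-field ligands the CFSE gain from square planar is small, so a 3d d⁸ ion takes the sterically preferred tetrahedral geometry. → tetrahedral.

[Ni(NCS)₄]²−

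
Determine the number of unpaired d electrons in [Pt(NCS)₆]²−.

0 unpaired electrons

Ligand charges: each isothiocyanate is −1. With an overall charge of −2 the platinum centre must be in the +4 oxidation state.
Group 10 minus oxidation state 4 gives a d⁶ configuration.
The spin state decides the count: a 5d ion has a large Δₒ and is invariably low-spin.
An octahedral low-spin d⁶ ion is t₂g⁶e_g⁰, giving 0 unpaired electrons.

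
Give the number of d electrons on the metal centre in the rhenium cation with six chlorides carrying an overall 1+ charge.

d0

Each chloride is −1; balancing the +1 overall charge requires Re(VII).
Re sits in group 7, so the d-electron count is 7 − 7 = 0.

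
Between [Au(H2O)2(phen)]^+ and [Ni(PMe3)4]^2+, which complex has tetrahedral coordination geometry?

[Au(H2O)2(phen)]^+

For [Au(H2O)2(phen)]^+: Summing ligand charges against the +1 overall charge gives an oxidation state of +1 for gold. Group 11 minus oxidation state 1 gives a d¹⁰ configuration. A d¹⁰ ion has no crystal-field stabilisation preference between square planar and tetrahedral, so four ligands adopt the sterically favoured tetrahedral geometry. → tetrahedral.
For [Ni(PMe3)4]^2+: Ligand charges: trimethylphosphine is neutral. With an overall charge of +2 the nickel centre must be in the +2 oxidation state. Group 10 minus oxidation state 2 gives a d⁸ configuration. Trimethylphosphine is a strong-field ligand (high in the spectrochemical series). A 3d d⁸ ion with strong-field ligands gains enough CFSE to favour square planar over tetrahedral. → square planar.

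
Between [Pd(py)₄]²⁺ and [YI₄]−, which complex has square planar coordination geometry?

[Pd(py)₄]²⁺

For [Pd(py)₄]²⁺: Pyridine is neutral; balancing the +2 overall charge requires Pd(II). Pd sits in group 10, so the d-electron count is 10 − 2 = 8. A 4d d⁸ ion has a large crystal-field splitting; square planar leaves the high-energy d_{x²−y²} orbital empty and maximises CFSE. → square planar.
For [YI₄]−: Each iodide is −1; balancing the −1 overall charge requires Y(III). Group 3 minus oxidation state 3 gives a d⁰ configuration. A d⁰ ion has no crystal-field stabilisation preference between square planar and tetrahedral, so four ligands adopt the sterically favoured tetrahedral geometry. → tetrahedral.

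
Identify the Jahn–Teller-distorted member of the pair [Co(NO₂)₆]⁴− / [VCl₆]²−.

[Co(NO₂)₆]⁴−: Ligand charges: each nitro (N-bound nitrite) is −1. With an overall charge of −4 the cobalt centre must be in the +2 oxidation state. Group 9 minus oxidation state 2 gives a d⁷ configuration. Nitro (N-bound nitrite) is a strong-field ligand (high in the spectrochemical series) for a first-row metal, so the complex is low-spin. The t₂g⁶e_g¹ (low-spin) configuration has an unevenly filled e_g set; the Jahn–Teller theorem predicts a tetragonal distortion (typically axial elongation) to lift the degeneracy.
[VCl₆]²−: Ligand charges: each chloride is −1. With an overall charge of −2 the vanadium centre must be in the +4 oxidation state. Vanadium is a group-5 element; V(IV) is therefore d¹. The d¹ configuration leaves the e_g set evenly filled (or empty) — no strong Jahn–Teller driving force.

[Co(NO₂)₆]⁴−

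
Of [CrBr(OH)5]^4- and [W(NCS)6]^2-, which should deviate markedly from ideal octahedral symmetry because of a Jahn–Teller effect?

[CrBr(OH)5]^4-

[CrBr(OH)5]^4-: Ligand charges: each bromide is −1; each hydroxide is −1. With an overall charge of −4 the chromium centre must be in the +2 oxidation state. Cr sits in group 6, so the d-electron count is 6 − 2 = 4. Bromide and hydroxide are weak-field ligands for a first-row metal, so the complex is high-spin. The t₂g³e_g¹ (high-spin) configuration has an unevenly filled e_g set; the Jahn–Teller theorem predicts a tetragonal distortion (typically axial elongation) to lift the degeneracy.
[W(NCS)6]^2-: Each isothiocyanate is −1; balancing the −2 overall charge requires W(IV). W sits in group 6, so the d-electron count is 6 − 4 = 2. The d² configuration leaves the e_g set evenly filled (or empty) — no strong Jahn–Teller driving force.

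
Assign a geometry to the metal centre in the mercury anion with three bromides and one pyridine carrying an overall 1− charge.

Each bromide is −1; pyridine is neutral; balancing the −1 overall charge requires Hg(II).
Hg sits in group 12, so the d-electron count is 12 − 2 = 10.
With 4 monodentate ligands the coordination number is 4.
A d¹⁰ ion has no crystal-field stabilisation preference between square planar and tetrahedral, so four ligands adopt the sterically favoured tetrahedral geometry.

tetrahedral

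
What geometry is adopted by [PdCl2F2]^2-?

square planar

Ligand charges: each chloride is −1; each fluoride is −1. With an overall charge of −2 the palladium centre must be in the +2 oxidation state.
Palladium is a group-10 element; Pd(II) is therefore d⁸.
With 4 monodentate ligands the coordination number is 4.
A 4d d⁸ ion has a large crystal-field splitting; square planar leaves the high-energy d_{x²−y²} orbital empty and maximises CFSE.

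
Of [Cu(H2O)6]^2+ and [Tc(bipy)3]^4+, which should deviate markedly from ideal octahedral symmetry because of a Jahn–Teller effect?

[Cu(H2O)6]^2+: Summing ligand charges against the +2 overall charge gives an oxidation state of +2 for copper. Copper is a group-11 element; Cu(II) is therefore d⁹. The t₂g⁶e_g³ configuration has an unevenly filled e_g set; the Jahn–Teller theorem predicts a tetragonal distortion (typically axial elongation) to lift the degeneracy.
[Tc(bipy)3]^4+: Ligand charges: 2,2′-bipyridine is neutral. With an overall charge of +4 the technetium centre must be in the +4 oxidation state. Group 7 minus oxidation state 4 gives a d³ configuration. The d³ configuration leaves the e_g set evenly filled (or empty) — no strong Jahn–Teller driving force.

[Cu(H2O)6]^2+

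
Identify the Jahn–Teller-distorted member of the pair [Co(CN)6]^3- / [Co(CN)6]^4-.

[Co(CN)6]^3-: Ligand charges: each cyanide is −1. With an overall charge of −3 the cobalt centre must be in the +3 oxidation state. Group 9 minus oxidation state 3 gives a d⁶ configuration. Co(III) has an exceptionally large octahedral splitting and is low-spin with essentially every ligand except fluoride. The d⁶ configuration leaves the e_g set evenly filled (or empty) — no strong Jahn–Teller driving force.
[Co(CN)6]^4-: Summing ligand charges against the −4 overall charge gives an oxidation state of +2 for cobalt. Group 9 minus oxidation state 2 gives a d⁷ configuration. Cyanide is a strong-field ligand (high in the spectrochemical series) for a first-row metal, so the complex is low-spin. The t₂g⁶e_g¹ (low-spin) configuration has an unevenly filled e_g set; the Jahn–Teller theorem predicts a tetragonal distortion (typically axial elongation) to lift the degeneracy.

[Co(CN)6]^4-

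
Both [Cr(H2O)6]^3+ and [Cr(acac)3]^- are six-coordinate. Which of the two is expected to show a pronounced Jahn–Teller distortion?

[Cr(H2O)6]^3+: Ligand charges: water is neutral. With an overall charge of +3 the chromium centre must be in the +3 oxidation state. Group 6 minus oxidation state 3 gives a d³ configuration. The d³ configuration leaves the e_g set evenly filled (or empty) — no strong Jahn–Teller driving force.
[Cr(acac)3]^-: Summing ligand charges against the −1 overall charge gives an oxidation state of +2 for chromium. Group 6 minus oxidation state 2 gives a d⁴ configuration. Acetylacetonate is a weak-field ligand for a first-row metal, so the complex is high-spin. The t₂g³e_g¹ (high-spin) configuration has an unevenly filled e_g set; the Jahn–Teller theorem predicts a tetragonal distortion (typically axial elongation) to lift the degeneracy.

[Cr(acac)3]^-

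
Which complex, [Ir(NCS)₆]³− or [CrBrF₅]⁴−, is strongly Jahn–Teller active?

[Ir(NCS)₆]³−: Summing ligand charges against the −3 overall charge gives an oxidation state of +3 for iridium. Ir sits in group 9, so the d-electron count is 9 − 3 = 6. A 5d ion has a large Δₒ and is invariably low-spin. The d⁶ configuration leaves the e_g set evenly filled (or empty) — no strong Jahn–Teller driving force.
[CrBrF₅]⁴−: Ligand charges: each bromide is −1; each fluoride is −1. With an overall charge of −4 the chromium centre must be in the +2 oxidation state. Chromium is a group-6 element; Cr(II) is therefore d⁴. Bromide and fluoride are weak-field ligands for a first-row metal, so the complex is high-spin. The t₂g³e_g¹ (high-spin) configuration has an unevenly filled e_g set; the Jahn–Teller theorem predicts a tetragonal distortion (typically axial elongation) to lift the degeneracy.

[CrBrF₅]⁴−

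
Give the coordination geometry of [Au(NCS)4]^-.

square planar

Each isothiocyanate is −1; balancing the −1 overall charge requires Au(III).
Au sits in group 11, so the d-electron count is 11 − 3 = 8.
With 4 monodentate ligands the coordination number is 4.
A 5d d⁸ ion has a large crystal-field splitting; square planar leaves the high-energy d_{x²−y²} orbital empty and maximises CFSE.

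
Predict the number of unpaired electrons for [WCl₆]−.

1

Each chloride is −1; balancing the −1 overall charge requires W(V).
Tungsten is a group-6 element; W(V) is therefore d¹.
In an octahedral field the d¹ configuration is t₂g¹e_g⁰ (only one arrangement possible), giving 1 unpaired electron.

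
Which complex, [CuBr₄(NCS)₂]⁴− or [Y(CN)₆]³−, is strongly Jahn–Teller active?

[CuBr₄(NCS)₂]⁴−: Each bromide is −1; each isothiocyanate is −1; balancing the −4 overall charge requires Cu(II). Copper is a group-11 element; Cu(II) is therefore d⁹. The t₂g⁶e_g³ configuration has an unevenly filled e_g set; the Jahn–Teller theorem predicts a tetragonal distortion (typically axial elongation) to lift the degeneracy.
[Y(CN)₆]³−: Each cyanide is −1; balancing the −3 overall charge requires Y(III). Group 3 minus oxidation state 3 gives a d⁰ configuration. The d⁰ configuration leaves the e_g set evenly filled (or empty) — no strong Jahn–Teller driving force.

[CuBr₄(NCS)₂]⁴−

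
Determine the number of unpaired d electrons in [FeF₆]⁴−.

Each fluoride is −1; balancing the −4 overall charge requires Fe(II).
Fe sits in group 8, so the d-electron count is 8 − 2 = 6.
The spin state decides the count: Fluoride is a weak-field ligand for a first-row metal, so the complex is high-spin.
An octahedral high-spin d⁶ ion is t₂g⁴e_g², giving 4 unpaired electrons.

4 unpaired electrons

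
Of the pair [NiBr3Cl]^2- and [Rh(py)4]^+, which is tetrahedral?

[NiBr3Cl]^2-

For [NiBr3Cl]^2-: Summing ligand charges against the −2 overall charge gives an oxidation state of +2 for nickel. Ni sits in group 10, so the d-electron count is 10 − 2 = 8. Bromide and chloride are weak-field ligands. With weak-field ligands the CFSE gain from square planar is small, so a 3d d⁸ ion takes the sterically preferred tetrahedral geometry. → tetrahedral.
For [Rh(py)4]^+: Pyridine is neutral; balancing the +1 overall charge requires Rh(I). Rh sits in group 9, so the d-electron count is 9 − 1 = 8. A 4d d⁸ ion has a large crystal-field splitting; square planar leaves the high-energy d_{x²−y²} orbital empty and maximises CFSE. → square planar.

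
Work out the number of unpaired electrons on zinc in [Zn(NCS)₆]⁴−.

0 unpaired electrons

Ligand charges: each isothiocyanate is −1. With an overall charge of −4 the zinc centre must be in the +2 oxidation state.
Zn sits in group 12, so the d-electron count is 12 − 2 = 10.
In an octahedral field the d¹⁰ configuration is t₂g⁶e_g⁴, giving 0 unpaired electrons.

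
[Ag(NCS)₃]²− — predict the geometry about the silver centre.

Ligand charges: each isothiocyanate is −1. With an overall charge of −2 the silver centre must be in the +1 oxidation state.
Silver is a group-11 element; Ag(I) is therefore d¹⁰.
With 3 monodentate ligands the coordination number is 3.
Three ligands around a d¹⁰ centre minimise repulsion in a trigonal-planar arrangement.

trigonal planar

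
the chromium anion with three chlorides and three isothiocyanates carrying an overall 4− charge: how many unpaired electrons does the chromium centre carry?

4 unpaired electrons

Each chloride is −1; each isothiocyanate is −1; balancing the −4 overall charge requires Cr(II).
Chromium is a group-6 element; Cr(II) is therefore d⁴.
The spin state decides the count: Chloride and isothiocyanate are weak-field ligands for a first-row metal, so the complex is high-spin.
An octahedral high-spin d⁴ ion is t₂g³e_g¹, giving 4 unpaired electrons.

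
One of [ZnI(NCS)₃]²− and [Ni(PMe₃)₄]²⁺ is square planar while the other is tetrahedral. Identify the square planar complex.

For [ZnI(NCS)₃]²−: Ligand charges: each iodide is −1; each isothiocyanate is −1. With an overall charge of −2 the zinc centre must be in the +2 oxidation state. Group 12 minus oxidation state 2 gives a d¹⁰ configuration. A d¹⁰ ion has no crystal-field stabilisation preference between square planar and tetrahedral, so four ligands adopt the sterically favoured tetrahedral geometry. → tetrahedral.
For [Ni(PMe₃)₄]²⁺: Trimethylphosphine is neutral; balancing the +2 overall charge requires Ni(II). Ni sits in group 10, so the d-electron count is 10 − 2 = 8. Trimethylphosphine is a strong-field ligand (high in the spectrochemical series). A 3d d⁸ ion with strong-field ligands gains enough CFSE to favour square planar over tetrahedral. → square planar.

[Ni(PMe₃)₄]²⁺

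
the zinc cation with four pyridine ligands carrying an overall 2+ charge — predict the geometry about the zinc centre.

tetrahedral

Summing ligand charges against the +2 overall charge gives an oxidation state of +2 for zinc.
Zinc is a group-12 element; Zn(II) is therefore d¹⁰.
Coordination number: 4.
A d¹⁰ ion has no crystal-field stabilisation preference between square planar and tetrahedral, so four ligands adopt the sterically favoured tetrahedral geometry.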